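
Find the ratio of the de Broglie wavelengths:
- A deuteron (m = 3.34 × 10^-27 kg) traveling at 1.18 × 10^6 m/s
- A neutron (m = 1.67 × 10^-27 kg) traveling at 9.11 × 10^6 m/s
λ₁/λ₂ = 3.86

Using λ = h/(mv):

λ₁ = h/(m₁v₁) = 1.68 × 10^-13 m
λ₂ = h/(m₂v₂) = 4.36 × 10^-14 m

Ratio λ₁/λ₂ = (m₂v₂)/(m₁v₁)
         = (1.67 × 10^-27 kg × 9.11 × 10^6 m/s) / (3.34 × 10^-27 kg × 1.18 × 10^6 m/s)
         = 3.86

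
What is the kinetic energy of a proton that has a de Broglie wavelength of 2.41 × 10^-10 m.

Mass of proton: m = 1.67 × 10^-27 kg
2.26 × 10^-21 J (or 0.0141 eV)

From λ = h/√(2mKE), we solve for KE:

λ² = h²/(2mKE)
KE = h²/(2mλ²)
KE = (6.626 × 10^-34 J·s)² / (2 × 1.67 × 10^-27 kg × (2.41 × 10^-10 m)²)
KE = 2.26 × 10^-21 J
KE = 0.0141 eV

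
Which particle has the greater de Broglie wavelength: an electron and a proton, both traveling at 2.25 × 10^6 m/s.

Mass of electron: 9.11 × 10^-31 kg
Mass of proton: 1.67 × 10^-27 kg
The electron has the longer wavelength.

Using λ = h/(mv), since both particles have the same velocity, the wavelength depends only on mass.

For electron: λ₁ = h/(m₁v) = 3.23 × 10^-10 m
For proton: λ₂ = h/(m₂v) = 1.76 × 10^-13 m

Since λ ∝ 1/m at constant velocity, the lighter particle has the longer wavelength.

The electron has the longer de Broglie wavelength.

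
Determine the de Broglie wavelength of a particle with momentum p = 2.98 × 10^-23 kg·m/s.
2.22 × 10^-11 m

Using the de Broglie relation λ = h/p:

λ = h/p
λ = (6.626 × 10^-34 J·s) / (2.98 × 10^-23 kg·m/s)
λ = 2.22 × 10^-11 m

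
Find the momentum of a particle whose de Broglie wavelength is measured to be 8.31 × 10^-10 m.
7.97 × 10^-25 kg·m/s

From the de Broglie relation λ = h/p, we solve for p:

p = h/λ
p = (6.626 × 10^-34 J·s) / (8.31 × 10^-10 m)
p = 7.97 × 10^-25 kg·m/s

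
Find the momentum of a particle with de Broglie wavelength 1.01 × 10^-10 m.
6.56 × 10^-24 kg·m/s

From the de Broglie relation λ = h/p, we solve for p:

p = h/λ
p = (6.626 × 10^-34 J·s) / (1.01 × 10^-10 m)
p = 6.56 × 10^-24 kg·m/s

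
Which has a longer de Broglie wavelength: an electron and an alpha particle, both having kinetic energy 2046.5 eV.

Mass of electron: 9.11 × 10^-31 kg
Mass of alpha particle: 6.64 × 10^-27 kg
The electron has the longer wavelength.

Using λ = h/√(2mKE):

For electron: λ₁ = h/√(2m₁KE) = 2.71 × 10^-11 m
For alpha particle: λ₂ = h/√(2m₂KE) = 3.18 × 10^-13 m

Since λ ∝ 1/√m at constant kinetic energy, the lighter particle has the longer wavelength.

The electron has the longer de Broglie wavelength.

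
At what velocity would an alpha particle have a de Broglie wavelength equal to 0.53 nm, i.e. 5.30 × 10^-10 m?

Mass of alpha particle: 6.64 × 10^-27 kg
1.88 × 10^2 m/s

From λ = h/(mv), solve for v:

v = h/(mλ)
v = (6.626 × 10^-34 J·s) / (6.64 × 10^-27 kg × 5.30 × 10^-10 m)
v = 1.88 × 10^2 m/s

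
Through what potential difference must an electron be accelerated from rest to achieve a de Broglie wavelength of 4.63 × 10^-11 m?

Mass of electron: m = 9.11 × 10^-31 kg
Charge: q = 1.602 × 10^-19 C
702 V

From λ = h/√(2mqV), we solve for V:

λ² = h²/(2mqV)
V = h²/(2mqλ²)
V = (6.626 × 10^-34 J·s)² / (2 × 9.11 × 10^-31 kg × 1.602 × 10^-19 C × (4.63 × 10^-11 m)²)
V = 702 V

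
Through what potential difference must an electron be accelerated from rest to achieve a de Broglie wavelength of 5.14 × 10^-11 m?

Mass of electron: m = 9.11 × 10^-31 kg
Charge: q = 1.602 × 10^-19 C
569 V

From λ = h/√(2mqV), we solve for V:

λ² = h²/(2mqV)
V = h²/(2mqλ²)
V = (6.626 × 10^-34 J·s)² / (2 × 9.11 × 10^-31 kg × 1.602 × 10^-19 C × (5.14 × 10^-11 m)²)
V = 569 V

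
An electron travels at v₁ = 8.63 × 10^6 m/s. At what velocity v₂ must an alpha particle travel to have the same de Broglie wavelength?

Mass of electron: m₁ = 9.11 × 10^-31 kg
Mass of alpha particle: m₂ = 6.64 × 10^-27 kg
v₂ = 1.18 × 10^3 m/s

For equal de Broglie wavelengths: λ₁ = λ₂

h/(m₁v₁) = h/(m₂v₂)
m₁v₁ = m₂v₂
v₂ = v₁ · (m₁/m₂)

v₂ = 8.63 × 10^6 m/s × (9.11 × 10^-31 kg / 6.64 × 10^-27 kg)
v₂ = 1.18 × 10^3 m/s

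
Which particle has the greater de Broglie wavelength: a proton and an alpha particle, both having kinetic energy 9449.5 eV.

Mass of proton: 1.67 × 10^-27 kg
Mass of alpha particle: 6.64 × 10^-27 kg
The proton has the longer wavelength.

Using λ = h/√(2mKE):

For proton: λ₁ = h/√(2m₁KE) = 2.95 × 10^-13 m
For alpha particle: λ₂ = h/√(2m₂KE) = 1.48 × 10^-13 m

Since λ ∝ 1/√m at constant kinetic energy, the lighter particle has the longer wavelength.

The proton has the longer de Broglie wavelength.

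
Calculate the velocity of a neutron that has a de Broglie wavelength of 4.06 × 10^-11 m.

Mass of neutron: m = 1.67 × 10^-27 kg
9.77 × 10^3 m/s

From the de Broglie relation λ = h/(mv), we solve for v:

v = h/(mλ)
v = (6.626 × 10^-34 J·s) / (1.67 × 10^-27 kg × 4.06 × 10^-11 m)
v = 9.77 × 10^3 m/s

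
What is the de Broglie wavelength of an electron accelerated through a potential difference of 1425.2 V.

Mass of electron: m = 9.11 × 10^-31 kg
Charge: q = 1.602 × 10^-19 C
3.25 × 10^-11 m

When a particle is accelerated through voltage V, it gains kinetic energy KE = qV.

The de Broglie wavelength is then λ = h/√(2mqV):

λ = h/√(2mqV)
λ = (6.626 × 10^-34 J·s) / √(2 × 9.11 × 10^-31 kg × 1.602 × 10^-19 C × 1425.2 V)
λ = 3.25 × 10^-11 m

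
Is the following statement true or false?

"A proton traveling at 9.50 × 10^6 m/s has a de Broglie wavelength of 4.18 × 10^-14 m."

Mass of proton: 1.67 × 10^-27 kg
True

The claim is correct.

Using λ = h/(mv):
λ = (6.626 × 10^-34 J·s) / (1.67 × 10^-27 kg × 9.50 × 10^6 m/s)
λ = 4.18 × 10^-14 m

This matches the claimed value.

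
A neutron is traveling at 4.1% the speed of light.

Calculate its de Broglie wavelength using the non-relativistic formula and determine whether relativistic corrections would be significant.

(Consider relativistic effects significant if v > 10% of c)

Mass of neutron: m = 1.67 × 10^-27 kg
No, relativistic corrections are not needed.

Using the non-relativistic de Broglie formula λ = h/(mv):

v = 4.1% × c = 1.229 × 10^7 m/s

λ = h/(mv)
λ = (6.626 × 10^-34 J·s) / (1.67 × 10^-27 kg × 1.229 × 10^7 m/s)
λ = 3.23 × 10^-14 m

Since v = 4.1% of c < 10% of c, relativistic corrections are NOT significant and this non-relativistic result is a good approximation.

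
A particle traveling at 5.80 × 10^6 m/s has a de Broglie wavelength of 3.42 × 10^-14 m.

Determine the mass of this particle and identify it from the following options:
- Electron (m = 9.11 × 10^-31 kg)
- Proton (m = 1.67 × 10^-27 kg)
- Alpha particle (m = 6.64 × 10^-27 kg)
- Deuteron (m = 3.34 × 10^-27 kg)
The particle is a deuteron.

From λ = h/(mv), solve for mass:

m = h/(λv)
m = (6.626 × 10^-34 J·s) / (3.42 × 10^-14 m × 5.80 × 10^6 m/s)
m = 3.34 × 10^-27 kg

Comparing with the listed masses, this is closest to a deuteron.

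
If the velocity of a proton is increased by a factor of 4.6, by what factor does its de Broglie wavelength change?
The wavelength decreases by a factor of 4.6.

From λ = h/(mv), the wavelength is inversely proportional to velocity:

λ ∝ 1/v

If v → 4.6v, then λ → λ/4.6

When velocity is increased by a factor of 4.6, the wavelength decreases by a factor of 4.6.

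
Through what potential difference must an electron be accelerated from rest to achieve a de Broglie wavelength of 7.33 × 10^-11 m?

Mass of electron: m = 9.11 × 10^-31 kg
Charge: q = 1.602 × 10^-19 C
280 V

From λ = h/√(2mqV), we solve for V:

λ² = h²/(2mqV)
V = h²/(2mqλ²)
V = (6.626 × 10^-34 J·s)² / (2 × 9.11 × 10^-31 kg × 1.602 × 10^-19 C × (7.33 × 10^-11 m)²)
V = 280 V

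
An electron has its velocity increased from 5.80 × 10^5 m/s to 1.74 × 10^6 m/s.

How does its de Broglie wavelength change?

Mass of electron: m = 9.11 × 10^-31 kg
The wavelength decreases by a factor of 3.

Using λ = h/(mv):

Initial wavelength: λ₁ = h/(mv₁) = 1.25 × 10^-9 m
Final wavelength: λ₂ = h/(mv₂) = 4.18 × 10^-10 m

Since λ ∝ 1/v, when velocity increases by a factor of 3, the wavelength decreases by a factor of 3.

λ₂/λ₁ = v₁/v₂ = 1/3

The wavelength decreases by a factor of 3.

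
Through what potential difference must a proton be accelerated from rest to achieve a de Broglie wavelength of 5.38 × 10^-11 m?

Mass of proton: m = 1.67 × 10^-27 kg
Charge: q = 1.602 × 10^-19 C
2.83 × 10^-1 V

From λ = h/√(2mqV), we solve for V:

λ² = h²/(2mqV)
V = h²/(2mqλ²)
V = (6.626 × 10^-34 J·s)² / (2 × 1.67 × 10^-27 kg × 1.602 × 10^-19 C × (5.38 × 10^-11 m)²)
V = 2.83 × 10^-1 V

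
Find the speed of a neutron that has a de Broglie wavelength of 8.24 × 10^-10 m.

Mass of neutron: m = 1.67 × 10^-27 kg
4.82 × 10^2 m/s

From the de Broglie relation λ = h/(mv), we solve for v:

v = h/(mλ)
v = (6.626 × 10^-34 J·s) / (1.67 × 10^-27 kg × 8.24 × 10^-10 m)
v = 4.82 × 10^2 m/s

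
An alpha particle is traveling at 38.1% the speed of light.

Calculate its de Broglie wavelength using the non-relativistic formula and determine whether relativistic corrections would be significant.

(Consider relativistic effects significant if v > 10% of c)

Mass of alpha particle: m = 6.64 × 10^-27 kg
Yes, relativistic corrections are needed.

Using the non-relativistic de Broglie formula λ = h/(mv):

v = 38.1% × c = 1.142 × 10^8 m/s

λ = h/(mv)
λ = (6.626 × 10^-34 J·s) / (6.64 × 10^-27 kg × 1.142 × 10^8 m/s)
λ = 8.74 × 10^-16 m

Since v = 38.1% of c > 10% of c, relativistic corrections ARE significant and the actual wavelength would differ from this non-relativistic estimate.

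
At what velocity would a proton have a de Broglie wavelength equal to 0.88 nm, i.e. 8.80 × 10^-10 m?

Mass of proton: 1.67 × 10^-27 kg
4.51 × 10^2 m/s

From λ = h/(mv), solve for v:

v = h/(mλ)
v = (6.626 × 10^-34 J·s) / (1.67 × 10^-27 kg × 8.80 × 10^-10 m)
v = 4.51 × 10^2 m/s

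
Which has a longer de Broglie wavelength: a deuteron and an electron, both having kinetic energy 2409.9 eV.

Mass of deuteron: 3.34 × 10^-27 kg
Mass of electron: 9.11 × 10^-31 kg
The electron has the longer wavelength.

Using λ = h/√(2mKE):

For deuteron: λ₁ = h/√(2m₁KE) = 4.13 × 10^-13 m
For electron: λ₂ = h/√(2m₂KE) = 2.50 × 10^-11 m

Since λ ∝ 1/√m at constant kinetic energy, the lighter particle has the longer wavelength.

The electron has the longer de Broglie wavelength.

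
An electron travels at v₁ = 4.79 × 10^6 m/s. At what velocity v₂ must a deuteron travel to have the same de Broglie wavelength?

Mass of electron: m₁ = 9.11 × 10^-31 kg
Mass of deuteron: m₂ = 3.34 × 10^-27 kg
v₂ = 1.31 × 10^3 m/s

For equal de Broglie wavelengths: λ₁ = λ₂

h/(m₁v₁) = h/(m₂v₂)
m₁v₁ = m₂v₂
v₂ = v₁ · (m₁/m₂)

v₂ = 4.79 × 10^6 m/s × (9.11 × 10^-31 kg / 3.34 × 10^-27 kg)
v₂ = 1.31 × 10^3 m/s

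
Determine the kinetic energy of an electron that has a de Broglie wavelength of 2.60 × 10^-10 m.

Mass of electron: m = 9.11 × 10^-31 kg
3.56 × 10^-18 J (or 22.2 eV)

From λ = h/√(2mKE), we solve for KE:

λ² = h²/(2mKE)
KE = h²/(2mλ²)
KE = (6.626 × 10^-34 J·s)² / (2 × 9.11 × 10^-31 kg × (2.60 × 10^-10 m)²)
KE = 3.56 × 10^-18 J
KE = 22.2 eV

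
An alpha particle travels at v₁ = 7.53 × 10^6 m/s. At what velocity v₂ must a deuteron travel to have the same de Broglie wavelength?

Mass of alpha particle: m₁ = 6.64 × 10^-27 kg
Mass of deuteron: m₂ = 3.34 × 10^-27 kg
v₂ = 1.50 × 10^7 m/s

For equal de Broglie wavelengths: λ₁ = λ₂

h/(m₁v₁) = h/(m₂v₂)
m₁v₁ = m₂v₂
v₂ = v₁ · (m₁/m₂)

v₂ = 7.53 × 10^6 m/s × (6.64 × 10^-27 kg / 3.34 × 10^-27 kg)
v₂ = 1.50 × 10^7 m/s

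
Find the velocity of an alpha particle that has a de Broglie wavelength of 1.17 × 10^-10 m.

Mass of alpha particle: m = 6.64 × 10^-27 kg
8.53 × 10^2 m/s

From the de Broglie relation λ = h/(mv), we solve for v:

v = h/(mλ)
v = (6.626 × 10^-34 J·s) / (6.64 × 10^-27 kg × 1.17 × 10^-10 m)
v = 8.53 × 10^2 m/s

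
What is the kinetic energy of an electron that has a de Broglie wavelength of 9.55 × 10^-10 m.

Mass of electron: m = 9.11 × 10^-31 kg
2.64 × 10^-19 J (or 1.65 eV)

From λ = h/√(2mKE), we solve for KE:

λ² = h²/(2mKE)
KE = h²/(2mλ²)
KE = (6.626 × 10^-34 J·s)² / (2 × 9.11 × 10^-31 kg × (9.55 × 10^-10 m)²)
KE = 2.64 × 10^-19 J
KE = 1.65 eV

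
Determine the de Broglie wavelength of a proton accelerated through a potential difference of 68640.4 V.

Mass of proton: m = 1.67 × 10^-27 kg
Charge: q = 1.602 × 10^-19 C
1.09 × 10^-13 m

When a particle is accelerated through voltage V, it gains kinetic energy KE = qV.

The de Broglie wavelength is then λ = h/√(2mqV):

λ = h/√(2mqV)
λ = (6.626 × 10^-34 J·s) / √(2 × 1.67 × 10^-27 kg × 1.602 × 10^-19 C × 68640.4 V)
λ = 1.09 × 10^-13 m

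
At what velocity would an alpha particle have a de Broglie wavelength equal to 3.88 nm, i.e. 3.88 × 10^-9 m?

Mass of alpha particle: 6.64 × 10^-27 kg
2.57 × 10^1 m/s

From λ = h/(mv), solve for v:

v = h/(mλ)
v = (6.626 × 10^-34 J·s) / (6.64 × 10^-27 kg × 3.88 × 10^-9 m)
v = 2.57 × 10^1 m/s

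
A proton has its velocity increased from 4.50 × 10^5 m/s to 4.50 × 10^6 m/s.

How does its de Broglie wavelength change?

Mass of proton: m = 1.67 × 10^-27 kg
The wavelength decreases by a factor of 10.

Using λ = h/(mv):

Initial wavelength: λ₁ = h/(mv₁) = 8.82 × 10^-13 m
Final wavelength: λ₂ = h/(mv₂) = 8.82 × 10^-14 m

Since λ ∝ 1/v, when velocity increases by a factor of 10, the wavelength decreases by a factor of 10.

λ₂/λ₁ = v₁/v₂ = 1/10

The wavelength decreases by a factor of 10.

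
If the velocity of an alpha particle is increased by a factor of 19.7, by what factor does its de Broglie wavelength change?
The wavelength decreases by a factor of 19.7.

From λ = h/(mv), the wavelength is inversely proportional to velocity:

λ ∝ 1/v

If v → 19.7v, then λ → λ/19.7

When velocity is increased by a factor of 19.7, the wavelength decreases by a factor of 19.7.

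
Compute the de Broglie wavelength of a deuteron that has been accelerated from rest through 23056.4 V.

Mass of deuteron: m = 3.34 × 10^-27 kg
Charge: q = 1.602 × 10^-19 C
1.33 × 10^-13 m

When a particle is accelerated through voltage V, it gains kinetic energy KE = qV.

The de Broglie wavelength is then λ = h/√(2mqV):

λ = h/√(2mqV)
λ = (6.626 × 10^-34 J·s) / √(2 × 3.34 × 10^-27 kg × 1.602 × 10^-19 C × 23056.4 V)
λ = 1.33 × 10^-13 m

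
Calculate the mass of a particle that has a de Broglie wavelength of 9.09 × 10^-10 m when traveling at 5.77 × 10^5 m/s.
1.26 × 10^-30 kg

From the de Broglie relation λ = h/(mv), we solve for m:

m = h/(λv)
m = (6.626 × 10^-34 J·s) / (9.09 × 10^-10 m × 5.77 × 10^5 m/s)
m = 1.26 × 10^-30 kg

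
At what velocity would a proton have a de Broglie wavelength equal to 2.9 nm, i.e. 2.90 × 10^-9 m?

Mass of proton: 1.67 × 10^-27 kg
1.37 × 10^2 m/s

From λ = h/(mv), solve for v:

v = h/(mλ)
v = (6.626 × 10^-34 J·s) / (1.67 × 10^-27 kg × 2.90 × 10^-9 m)
v = 1.37 × 10^2 m/s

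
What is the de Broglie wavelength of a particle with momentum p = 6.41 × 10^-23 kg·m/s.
1.03 × 10^-11 m

Using the de Broglie relation λ = h/p:

λ = h/p
λ = (6.626 × 10^-34 J·s) / (6.41 × 10^-23 kg·m/s)
λ = 1.03 × 10^-11 m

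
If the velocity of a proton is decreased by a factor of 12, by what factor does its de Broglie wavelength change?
The wavelength increases by a factor of 12.

From λ = h/(mv), the wavelength is inversely proportional to velocity:

λ ∝ 1/v

If v → v/12, then λ → 12λ

When velocity is decreased by a factor of 12, the wavelength increases by a factor of 12.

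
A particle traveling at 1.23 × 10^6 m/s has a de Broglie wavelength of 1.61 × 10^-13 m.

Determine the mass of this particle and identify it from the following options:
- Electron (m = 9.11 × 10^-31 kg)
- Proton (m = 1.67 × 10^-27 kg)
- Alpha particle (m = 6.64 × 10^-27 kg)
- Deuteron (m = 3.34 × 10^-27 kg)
The particle is a deuteron.

From λ = h/(mv), solve for mass:

m = h/(λv)
m = (6.626 × 10^-34 J·s) / (1.61 × 10^-13 m × 1.23 × 10^6 m/s)
m = 3.35 × 10^-27 kg

Comparing with the listed masses, this is closest to a deuteron.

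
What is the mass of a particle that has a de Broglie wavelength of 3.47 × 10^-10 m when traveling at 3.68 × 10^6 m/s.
5.19 × 10^-31 kg

From the de Broglie relation λ = h/(mv), we solve for m:

m = h/(λv)
m = (6.626 × 10^-34 J·s) / (3.47 × 10^-10 m × 3.68 × 10^6 m/s)
m = 5.19 × 10^-31 kg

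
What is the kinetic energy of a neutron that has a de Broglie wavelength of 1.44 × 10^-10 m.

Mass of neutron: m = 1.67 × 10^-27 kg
6.34 × 10^-21 J (or 0.0396 eV)

From λ = h/√(2mKE), we solve for KE:

λ² = h²/(2mKE)
KE = h²/(2mλ²)
KE = (6.626 × 10^-34 J·s)² / (2 × 1.67 × 10^-27 kg × (1.44 × 10^-10 m)²)
KE = 6.34 × 10^-21 J
KE = 0.0396 eV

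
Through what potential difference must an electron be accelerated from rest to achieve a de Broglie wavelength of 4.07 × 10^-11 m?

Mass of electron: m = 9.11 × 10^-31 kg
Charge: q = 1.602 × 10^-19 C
908 V

From λ = h/√(2mqV), we solve for V:

λ² = h²/(2mqV)
V = h²/(2mqλ²)
V = (6.626 × 10^-34 J·s)² / (2 × 9.11 × 10^-31 kg × 1.602 × 10^-19 C × (4.07 × 10^-11 m)²)
V = 908 V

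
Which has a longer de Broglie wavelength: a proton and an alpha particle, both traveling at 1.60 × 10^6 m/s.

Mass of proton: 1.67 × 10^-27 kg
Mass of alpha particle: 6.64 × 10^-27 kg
The proton has the longer wavelength.

Using λ = h/(mv), since both particles have the same velocity, the wavelength depends only on mass.

For proton: λ₁ = h/(m₁v) = 2.48 × 10^-13 m
For alpha particle: λ₂ = h/(m₂v) = 6.24 × 10^-14 m

Since λ ∝ 1/m at constant velocity, the lighter particle has the longer wavelength.

The proton has the longer de Broglie wavelength.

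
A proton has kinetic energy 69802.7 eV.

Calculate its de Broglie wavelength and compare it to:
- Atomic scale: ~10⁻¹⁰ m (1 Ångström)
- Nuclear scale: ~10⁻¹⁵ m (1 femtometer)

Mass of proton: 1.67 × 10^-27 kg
λ = 1.08 × 10^-13 m, which is between nuclear and atomic scales.

Using λ = h/√(2mKE):

KE = 69802.7 eV = 1.118 × 10^-14 J

λ = h/√(2mKE)
λ = (6.626 × 10^-34 J·s) / √(2 × 1.67 × 10^-27 kg × 1.118 × 10^-14 J)
λ = 1.08 × 10^-13 m

Comparison:
- Atomic scale (10⁻¹⁰ m): λ is 0.0011× this size
- Nuclear scale (10⁻¹⁵ m): λ is 1.1e+02× this size

The wavelength is between nuclear and atomic scales.

This wavelength is appropriate for probing atomic structure but too large for nuclear physics experiments.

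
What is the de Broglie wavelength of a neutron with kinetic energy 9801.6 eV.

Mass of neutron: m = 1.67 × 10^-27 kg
2.89 × 10^-13 m

Using λ = h/√(2mKE):

First convert KE to Joules: KE = 9801.6 eV = 1.570 × 10^-15 J

λ = h/√(2mKE)
λ = (6.626 × 10^-34 J·s) / √(2 × 1.67 × 10^-27 kg × 1.570 × 10^-15 J)
λ = 2.89 × 10^-13 m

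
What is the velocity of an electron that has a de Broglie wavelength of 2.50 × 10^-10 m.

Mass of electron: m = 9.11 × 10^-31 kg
2.91 × 10^6 m/s

From the de Broglie relation λ = h/(mv), we solve for v:

v = h/(mλ)
v = (6.626 × 10^-34 J·s) / (9.11 × 10^-31 kg × 2.50 × 10^-10 m)
v = 2.91 × 10^6 m/s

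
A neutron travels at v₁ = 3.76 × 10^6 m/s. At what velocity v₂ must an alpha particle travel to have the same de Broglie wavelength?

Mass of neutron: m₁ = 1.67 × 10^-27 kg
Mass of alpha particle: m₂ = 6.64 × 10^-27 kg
v₂ = 9.46 × 10^5 m/s

For equal de Broglie wavelengths: λ₁ = λ₂

h/(m₁v₁) = h/(m₂v₂)
m₁v₁ = m₂v₂
v₂ = v₁ · (m₁/m₂)

v₂ = 3.76 × 10^6 m/s × (1.67 × 10^-27 kg / 6.64 × 10^-27 kg)
v₂ = 9.46 × 10^5 m/s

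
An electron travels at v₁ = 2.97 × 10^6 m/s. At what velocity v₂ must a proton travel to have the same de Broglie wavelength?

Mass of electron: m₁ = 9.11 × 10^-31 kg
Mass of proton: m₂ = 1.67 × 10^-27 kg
v₂ = 1.62 × 10^3 m/s

For equal de Broglie wavelengths: λ₁ = λ₂

h/(m₁v₁) = h/(m₂v₂)
m₁v₁ = m₂v₂
v₂ = v₁ · (m₁/m₂)

v₂ = 2.97 × 10^6 m/s × (9.11 × 10^-31 kg / 1.67 × 10^-27 kg)
v₂ = 1.62 × 10^3 m/s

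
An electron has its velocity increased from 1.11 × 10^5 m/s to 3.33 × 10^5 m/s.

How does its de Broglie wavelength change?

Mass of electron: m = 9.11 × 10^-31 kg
The wavelength decreases by a factor of 3.

Using λ = h/(mv):

Initial wavelength: λ₁ = h/(mv₁) = 6.55 × 10^-9 m
Final wavelength: λ₂ = h/(mv₂) = 2.18 × 10^-9 m

Since λ ∝ 1/v, when velocity increases by a factor of 3, the wavelength decreases by a factor of 3.

λ₂/λ₁ = v₁/v₂ = 1/3

The wavelength decreases by a factor of 3.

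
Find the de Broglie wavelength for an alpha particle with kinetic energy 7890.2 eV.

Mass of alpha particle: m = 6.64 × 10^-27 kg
1.62 × 10^-13 m

Using λ = h/√(2mKE):

First convert KE to Joules: KE = 7890.2 eV = 1.264 × 10^-15 J

λ = h/√(2mKE)
λ = (6.626 × 10^-34 J·s) / √(2 × 6.64 × 10^-27 kg × 1.264 × 10^-15 J)
λ = 1.62 × 10^-13 m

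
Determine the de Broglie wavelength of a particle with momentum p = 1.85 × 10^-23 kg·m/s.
3.58 × 10^-11 m

Using the de Broglie relation λ = h/p:

λ = h/p
λ = (6.626 × 10^-34 J·s) / (1.85 × 10^-23 kg·m/s)
λ = 3.58 × 10^-11 m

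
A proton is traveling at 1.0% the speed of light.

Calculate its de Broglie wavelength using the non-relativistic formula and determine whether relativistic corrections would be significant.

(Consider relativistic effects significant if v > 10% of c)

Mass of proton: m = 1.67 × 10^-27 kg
No, relativistic corrections are not needed.

Using the non-relativistic de Broglie formula λ = h/(mv):

v = 1.0% × c = 2.998 × 10^6 m/s

λ = h/(mv)
λ = (6.626 × 10^-34 J·s) / (1.67 × 10^-27 kg × 2.998 × 10^6 m/s)
λ = 1.32 × 10^-13 m

Since v = 1.0% of c < 10% of c, relativistic corrections are NOT significant and this non-relativistic result is a good approximation.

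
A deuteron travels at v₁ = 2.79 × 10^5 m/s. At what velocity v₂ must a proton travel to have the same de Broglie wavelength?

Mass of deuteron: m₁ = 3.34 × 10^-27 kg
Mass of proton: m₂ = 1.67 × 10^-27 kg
v₂ = 5.58 × 10^5 m/s

For equal de Broglie wavelengths: λ₁ = λ₂

h/(m₁v₁) = h/(m₂v₂)
m₁v₁ = m₂v₂
v₂ = v₁ · (m₁/m₂)

v₂ = 2.79 × 10^5 m/s × (3.34 × 10^-27 kg / 1.67 × 10^-27 kg)
v₂ = 5.58 × 10^5 m/s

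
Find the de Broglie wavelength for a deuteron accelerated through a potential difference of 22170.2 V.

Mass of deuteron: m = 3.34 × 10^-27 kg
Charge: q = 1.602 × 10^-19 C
1.36 × 10^-13 m

When a particle is accelerated through voltage V, it gains kinetic energy KE = qV.

The de Broglie wavelength is then λ = h/√(2mqV):

λ = h/√(2mqV)
λ = (6.626 × 10^-34 J·s) / √(2 × 3.34 × 10^-27 kg × 1.602 × 10^-19 C × 22170.2 V)
λ = 1.36 × 10^-13 m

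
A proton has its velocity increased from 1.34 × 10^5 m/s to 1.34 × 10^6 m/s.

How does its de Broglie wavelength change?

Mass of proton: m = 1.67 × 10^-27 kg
The wavelength decreases by a factor of 10.

Using λ = h/(mv):

Initial wavelength: λ₁ = h/(mv₁) = 2.96 × 10^-12 m
Final wavelength: λ₂ = h/(mv₂) = 2.96 × 10^-13 m

Since λ ∝ 1/v, when velocity increases by a factor of 10, the wavelength decreases by a factor of 10.

λ₂/λ₁ = v₁/v₂ = 1/10

The wavelength decreases by a factor of 10.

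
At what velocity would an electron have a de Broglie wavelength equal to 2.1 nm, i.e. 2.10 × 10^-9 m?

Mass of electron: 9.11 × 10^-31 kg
3.46 × 10^5 m/s

From λ = h/(mv), solve for v:

v = h/(mλ)
v = (6.626 × 10^-34 J·s) / (9.11 × 10^-31 kg × 2.10 × 10^-9 m)
v = 3.46 × 10^5 m/s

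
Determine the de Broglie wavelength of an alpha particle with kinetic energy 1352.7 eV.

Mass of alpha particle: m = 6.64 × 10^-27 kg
3.91 × 10^-13 m

Using λ = h/√(2mKE):

First convert KE to Joules: KE = 1352.7 eV = 2.167 × 10^-16 J

λ = h/√(2mKE)
λ = (6.626 × 10^-34 J·s) / √(2 × 6.64 × 10^-27 kg × 2.167 × 10^-16 J)
λ = 3.91 × 10^-13 m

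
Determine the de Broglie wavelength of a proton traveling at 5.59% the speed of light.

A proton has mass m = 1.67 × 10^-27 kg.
2.37 × 10^-14 m

Using the de Broglie relation λ = h/(mv):

v = 5.59% × c = 1.676 × 10^7 m/s

λ = h/(mv)
λ = (6.626 × 10^-34 J·s) / (1.67 × 10^-27 kg × 1.676 × 10^7 m/s)
λ = 2.37 × 10^-14 m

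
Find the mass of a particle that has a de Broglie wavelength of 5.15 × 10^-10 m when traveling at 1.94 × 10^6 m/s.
6.63 × 10^-31 kg

From the de Broglie relation λ = h/(mv), we solve for m:

m = h/(λv)
m = (6.626 × 10^-34 J·s) / (5.15 × 10^-10 m × 1.94 × 10^6 m/s)
m = 6.63 × 10^-31 kg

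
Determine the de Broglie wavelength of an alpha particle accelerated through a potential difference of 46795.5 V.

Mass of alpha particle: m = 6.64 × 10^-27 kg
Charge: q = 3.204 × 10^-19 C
4.70 × 10^-14 m

When a particle is accelerated through voltage V, it gains kinetic energy KE = qV.

The de Broglie wavelength is then λ = h/√(2mqV):

λ = h/√(2mqV)
λ = (6.626 × 10^-34 J·s) / √(2 × 6.64 × 10^-27 kg × 3.204 × 10^-19 C × 46795.5 V)
λ = 4.70 × 10^-14 m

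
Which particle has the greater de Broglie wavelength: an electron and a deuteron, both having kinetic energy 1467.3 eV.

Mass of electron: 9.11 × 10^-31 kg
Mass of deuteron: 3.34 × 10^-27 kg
The electron has the longer wavelength.

Using λ = h/√(2mKE):

For electron: λ₁ = h/√(2m₁KE) = 3.20 × 10^-11 m
For deuteron: λ₂ = h/√(2m₂KE) = 5.29 × 10^-13 m

Since λ ∝ 1/√m at constant kinetic energy, the lighter particle has the longer wavelength.

The electron has the longer de Broglie wavelength.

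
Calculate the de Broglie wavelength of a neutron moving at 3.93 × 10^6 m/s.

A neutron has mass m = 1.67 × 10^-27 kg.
1.01 × 10^-13 m

Using the de Broglie relation λ = h/(mv):

λ = h/(mv)
λ = (6.626 × 10^-34 J·s) / (1.67 × 10^-27 kg × 3.93 × 10^6 m/s)
λ = 1.01 × 10^-13 m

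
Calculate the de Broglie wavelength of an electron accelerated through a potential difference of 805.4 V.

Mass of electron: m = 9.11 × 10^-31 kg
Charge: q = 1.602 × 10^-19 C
4.32 × 10^-11 m

When a particle is accelerated through voltage V, it gains kinetic energy KE = qV.

The de Broglie wavelength is then λ = h/√(2mqV):

λ = h/√(2mqV)
λ = (6.626 × 10^-34 J·s) / √(2 × 9.11 × 10^-31 kg × 1.602 × 10^-19 C × 805.4 V)
λ = 4.32 × 10^-11 m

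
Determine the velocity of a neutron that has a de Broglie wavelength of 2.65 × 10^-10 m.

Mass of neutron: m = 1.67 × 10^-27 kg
1.50 × 10^3 m/s

From the de Broglie relation λ = h/(mv), we solve for v:

v = h/(mλ)
v = (6.626 × 10^-34 J·s) / (1.67 × 10^-27 kg × 2.65 × 10^-10 m)
v = 1.50 × 10^3 m/s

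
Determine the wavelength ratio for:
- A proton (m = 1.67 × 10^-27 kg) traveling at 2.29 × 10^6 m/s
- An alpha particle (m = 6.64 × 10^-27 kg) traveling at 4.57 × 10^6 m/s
λ₁/λ₂ = 7.93

Using λ = h/(mv):

λ₁ = h/(m₁v₁) = 1.73 × 10^-13 m
λ₂ = h/(m₂v₂) = 2.18 × 10^-14 m

Ratio λ₁/λ₂ = (m₂v₂)/(m₁v₁)
         = (6.64 × 10^-27 kg × 4.57 × 10^6 m/s) / (1.67 × 10^-27 kg × 2.29 × 10^6 m/s)
         = 7.93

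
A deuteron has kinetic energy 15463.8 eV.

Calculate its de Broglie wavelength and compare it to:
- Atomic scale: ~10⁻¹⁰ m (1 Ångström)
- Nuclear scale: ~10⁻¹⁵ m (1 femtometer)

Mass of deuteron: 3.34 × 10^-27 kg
λ = 1.63 × 10^-13 m, which is between nuclear and atomic scales.

Using λ = h/√(2mKE):

KE = 15463.8 eV = 2.478 × 10^-15 J

λ = h/√(2mKE)
λ = (6.626 × 10^-34 J·s) / √(2 × 3.34 × 10^-27 kg × 2.478 × 10^-15 J)
λ = 1.63 × 10^-13 m

Comparison:
- Atomic scale (10⁻¹⁰ m): λ is 0.0016× this size
- Nuclear scale (10⁻¹⁵ m): λ is 1.6e+02× this size

The wavelength is between nuclear and atomic scales.

This wavelength is appropriate for probing atomic structure but too large for nuclear physics experiments.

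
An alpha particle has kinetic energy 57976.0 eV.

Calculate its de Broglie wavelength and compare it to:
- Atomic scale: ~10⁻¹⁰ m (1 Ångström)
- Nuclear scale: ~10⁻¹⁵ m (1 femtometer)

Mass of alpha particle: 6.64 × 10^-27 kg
λ = 5.97 × 10^-14 m, which is between nuclear and atomic scales.

Using λ = h/√(2mKE):

KE = 57976.0 eV = 9.289 × 10^-15 J

λ = h/√(2mKE)
λ = (6.626 × 10^-34 J·s) / √(2 × 6.64 × 10^-27 kg × 9.289 × 10^-15 J)
λ = 5.97 × 10^-14 m

Comparison:
- Atomic scale (10⁻¹⁰ m): λ is 0.0006× this size
- Nuclear scale (10⁻¹⁵ m): λ is 60× this size

The wavelength is between nuclear and atomic scales.

This wavelength is appropriate for probing atomic structure but too large for nuclear physics experiments.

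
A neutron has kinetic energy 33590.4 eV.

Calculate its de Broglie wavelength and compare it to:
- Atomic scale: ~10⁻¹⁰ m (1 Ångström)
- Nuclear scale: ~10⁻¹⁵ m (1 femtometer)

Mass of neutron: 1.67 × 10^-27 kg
λ = 1.56 × 10^-13 m, which is between nuclear and atomic scales.

Using λ = h/√(2mKE):

KE = 33590.4 eV = 5.382 × 10^-15 J

λ = h/√(2mKE)
λ = (6.626 × 10^-34 J·s) / √(2 × 1.67 × 10^-27 kg × 5.382 × 10^-15 J)
λ = 1.56 × 10^-13 m

Comparison:
- Atomic scale (10⁻¹⁰ m): λ is 0.0016× this size
- Nuclear scale (10⁻¹⁵ m): λ is 1.6e+02× this size

The wavelength is between nuclear and atomic scales.

This wavelength is appropriate for probing atomic structure but too large for nuclear physics experiments.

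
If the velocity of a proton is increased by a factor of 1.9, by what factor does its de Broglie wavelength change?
The wavelength decreases by a factor of 1.9.

From λ = h/(mv), the wavelength is inversely proportional to velocity:

λ ∝ 1/v

If v → 1.9v, then λ → λ/1.9

When velocity is increased by a factor of 1.9, the wavelength decreases by a factor of 1.9.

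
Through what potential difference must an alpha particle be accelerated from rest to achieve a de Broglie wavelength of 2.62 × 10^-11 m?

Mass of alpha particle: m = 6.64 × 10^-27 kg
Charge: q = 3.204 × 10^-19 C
1.50 × 10^-1 V

From λ = h/√(2mqV), we solve for V:

λ² = h²/(2mqV)
V = h²/(2mqλ²)
V = (6.626 × 10^-34 J·s)² / (2 × 6.64 × 10^-27 kg × 3.204 × 10^-19 C × (2.62 × 10^-11 m)²)
V = 1.50 × 10^-1 V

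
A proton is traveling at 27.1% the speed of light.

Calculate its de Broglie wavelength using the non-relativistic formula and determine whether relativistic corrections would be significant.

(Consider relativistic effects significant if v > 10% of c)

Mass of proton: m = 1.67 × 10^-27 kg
Yes, relativistic corrections are needed.

Using the non-relativistic de Broglie formula λ = h/(mv):

v = 27.1% × c = 8.124 × 10^7 m/s

λ = h/(mv)
λ = (6.626 × 10^-34 J·s) / (1.67 × 10^-27 kg × 8.124 × 10^7 m/s)
λ = 4.88 × 10^-15 m

Since v = 27.1% of c > 10% of c, relativistic corrections ARE significant and the actual wavelength would differ from this non-relativistic estimate.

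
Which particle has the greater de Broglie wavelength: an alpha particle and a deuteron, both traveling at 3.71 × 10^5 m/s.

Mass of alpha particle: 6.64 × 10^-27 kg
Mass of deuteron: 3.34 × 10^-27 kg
The deuteron has the longer wavelength.

Using λ = h/(mv), since both particles have the same velocity, the wavelength depends only on mass.

For alpha particle: λ₁ = h/(m₁v) = 2.69 × 10^-13 m
For deuteron: λ₂ = h/(m₂v) = 5.35 × 10^-13 m

Since λ ∝ 1/m at constant velocity, the lighter particle has the longer wavelength.

The deuteron has the longer de Broglie wavelength.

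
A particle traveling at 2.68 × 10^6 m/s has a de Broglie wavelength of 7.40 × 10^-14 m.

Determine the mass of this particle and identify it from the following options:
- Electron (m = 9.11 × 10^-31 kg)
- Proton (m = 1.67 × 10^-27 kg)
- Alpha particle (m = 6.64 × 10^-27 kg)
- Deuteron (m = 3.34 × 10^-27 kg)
The particle is a deuteron.

From λ = h/(mv), solve for mass:

m = h/(λv)
m = (6.626 × 10^-34 J·s) / (7.40 × 10^-14 m × 2.68 × 10^6 m/s)
m = 3.34 × 10^-27 kg

Comparing with the listed masses, this is closest to a deuteron.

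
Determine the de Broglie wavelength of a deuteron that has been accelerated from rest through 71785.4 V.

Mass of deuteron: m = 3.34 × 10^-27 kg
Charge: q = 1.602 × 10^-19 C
7.56 × 10^-14 m

When a particle is accelerated through voltage V, it gains kinetic energy KE = qV.

The de Broglie wavelength is then λ = h/√(2mqV):

λ = h/√(2mqV)
λ = (6.626 × 10^-34 J·s) / √(2 × 3.34 × 10^-27 kg × 1.602 × 10^-19 C × 71785.4 V)
λ = 7.56 × 10^-14 m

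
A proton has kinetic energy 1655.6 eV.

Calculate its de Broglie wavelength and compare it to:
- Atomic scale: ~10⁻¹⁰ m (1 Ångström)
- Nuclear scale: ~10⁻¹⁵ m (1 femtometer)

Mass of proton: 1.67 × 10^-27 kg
λ = 7.04 × 10^-13 m, which is between nuclear and atomic scales.

Using λ = h/√(2mKE):

KE = 1655.6 eV = 2.653 × 10^-16 J

λ = h/√(2mKE)
λ = (6.626 × 10^-34 J·s) / √(2 × 1.67 × 10^-27 kg × 2.653 × 10^-16 J)
λ = 7.04 × 10^-13 m

Comparison:
- Atomic scale (10⁻¹⁰ m): λ is 0.007× this size
- Nuclear scale (10⁻¹⁵ m): λ is 7e+02× this size

The wavelength is between nuclear and atomic scales.

This wavelength is appropriate for probing atomic structure but too large for nuclear physics experiments.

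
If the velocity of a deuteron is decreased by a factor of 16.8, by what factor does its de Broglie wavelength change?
The wavelength increases by a factor of 16.8.

From λ = h/(mv), the wavelength is inversely proportional to velocity:

λ ∝ 1/v

If v → v/16.8, then λ → 16.8λ

When velocity is decreased by a factor of 16.8, the wavelength increases by a factor of 16.8.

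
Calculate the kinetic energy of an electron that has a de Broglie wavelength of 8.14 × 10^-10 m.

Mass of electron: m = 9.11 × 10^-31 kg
3.64 × 10^-19 J (or 2.27 eV)

From λ = h/√(2mKE), we solve for KE:

λ² = h²/(2mKE)
KE = h²/(2mλ²)
KE = (6.626 × 10^-34 J·s)² / (2 × 9.11 × 10^-31 kg × (8.14 × 10^-10 m)²)
KE = 3.64 × 10^-19 J
KE = 2.27 eV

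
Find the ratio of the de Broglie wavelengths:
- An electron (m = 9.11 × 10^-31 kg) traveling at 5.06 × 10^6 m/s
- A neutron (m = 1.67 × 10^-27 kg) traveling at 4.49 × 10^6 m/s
λ₁/λ₂ = 1.63 × 10^3

Using λ = h/(mv):

λ₁ = h/(m₁v₁) = 1.44 × 10^-10 m
λ₂ = h/(m₂v₂) = 8.84 × 10^-14 m

Ratio λ₁/λ₂ = (m₂v₂)/(m₁v₁)
         = (1.67 × 10^-27 kg × 4.49 × 10^6 m/s) / (9.11 × 10^-31 kg × 5.06 × 10^6 m/s)
         = 1.63 × 10^3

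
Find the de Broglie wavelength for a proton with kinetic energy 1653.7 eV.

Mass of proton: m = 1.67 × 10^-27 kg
7.04 × 10^-13 m

Using λ = h/√(2mKE):

First convert KE to Joules: KE = 1653.7 eV = 2.650 × 10^-16 J

λ = h/√(2mKE)
λ = (6.626 × 10^-34 J·s) / √(2 × 1.67 × 10^-27 kg × 2.650 × 10^-16 J)
λ = 7.04 × 10^-13 m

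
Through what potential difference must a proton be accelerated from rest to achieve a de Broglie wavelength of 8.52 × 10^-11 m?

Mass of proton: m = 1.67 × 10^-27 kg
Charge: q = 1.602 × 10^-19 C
1.13 × 10^-1 V

From λ = h/√(2mqV), we solve for V:

λ² = h²/(2mqV)
V = h²/(2mqλ²)
V = (6.626 × 10^-34 J·s)² / (2 × 1.67 × 10^-27 kg × 1.602 × 10^-19 C × (8.52 × 10^-11 m)²)
V = 1.13 × 10^-1 V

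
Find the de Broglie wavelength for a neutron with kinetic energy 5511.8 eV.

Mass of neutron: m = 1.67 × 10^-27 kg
3.86 × 10^-13 m

Using λ = h/√(2mKE):

First convert KE to Joules: KE = 5511.8 eV = 8.831 × 10^-16 J

λ = h/√(2mKE)
λ = (6.626 × 10^-34 J·s) / √(2 × 1.67 × 10^-27 kg × 8.831 × 10^-16 J)
λ = 3.86 × 10^-13 m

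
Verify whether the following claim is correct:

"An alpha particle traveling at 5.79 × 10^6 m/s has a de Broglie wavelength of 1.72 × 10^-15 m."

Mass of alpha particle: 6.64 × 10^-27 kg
False

The claim is incorrect.

Using λ = h/(mv):
λ = (6.626 × 10^-34 J·s) / (6.64 × 10^-27 kg × 5.79 × 10^6 m/s)
λ = 1.72 × 10^-14 m

The actual wavelength differs from the claimed 1.72 × 10^-15 m.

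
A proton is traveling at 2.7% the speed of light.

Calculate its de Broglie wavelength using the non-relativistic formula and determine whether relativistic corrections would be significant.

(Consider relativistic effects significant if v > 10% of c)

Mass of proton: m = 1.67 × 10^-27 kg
No, relativistic corrections are not needed.

Using the non-relativistic de Broglie formula λ = h/(mv):

v = 2.7% × c = 8.094 × 10^6 m/s

λ = h/(mv)
λ = (6.626 × 10^-34 J·s) / (1.67 × 10^-27 kg × 8.094 × 10^6 m/s)
λ = 4.90 × 10^-14 m

Since v = 2.7% of c < 10% of c, relativistic corrections are NOT significant and this non-relativistic result is a good approximation.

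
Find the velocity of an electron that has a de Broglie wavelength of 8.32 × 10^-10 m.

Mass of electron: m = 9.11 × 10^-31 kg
8.74 × 10^5 m/s

From the de Broglie relation λ = h/(mv), we solve for v:

v = h/(mλ)
v = (6.626 × 10^-34 J·s) / (9.11 × 10^-31 kg × 8.32 × 10^-10 m)
v = 8.74 × 10^5 m/s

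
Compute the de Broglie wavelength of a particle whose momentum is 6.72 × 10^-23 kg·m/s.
9.86 × 10^-12 m

Using the de Broglie relation λ = h/p:

λ = h/p
λ = (6.626 × 10^-34 J·s) / (6.72 × 10^-23 kg·m/s)
λ = 9.86 × 10^-12 m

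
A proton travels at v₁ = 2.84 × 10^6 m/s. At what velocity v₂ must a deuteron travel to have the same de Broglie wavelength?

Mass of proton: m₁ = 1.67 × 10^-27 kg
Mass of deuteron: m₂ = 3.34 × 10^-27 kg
v₂ = 1.42 × 10^6 m/s

For equal de Broglie wavelengths: λ₁ = λ₂

h/(m₁v₁) = h/(m₂v₂)
m₁v₁ = m₂v₂
v₂ = v₁ · (m₁/m₂)

v₂ = 2.84 × 10^6 m/s × (1.67 × 10^-27 kg / 3.34 × 10^-27 kg)
v₂ = 1.42 × 10^6 m/s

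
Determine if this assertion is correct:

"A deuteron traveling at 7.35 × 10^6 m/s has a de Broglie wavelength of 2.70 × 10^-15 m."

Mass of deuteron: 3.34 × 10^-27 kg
False

The claim is incorrect.

Using λ = h/(mv):
λ = (6.626 × 10^-34 J·s) / (3.34 × 10^-27 kg × 7.35 × 10^6 m/s)
λ = 2.70 × 10^-14 m

The actual wavelength differs from the claimed 2.70 × 10^-15 m.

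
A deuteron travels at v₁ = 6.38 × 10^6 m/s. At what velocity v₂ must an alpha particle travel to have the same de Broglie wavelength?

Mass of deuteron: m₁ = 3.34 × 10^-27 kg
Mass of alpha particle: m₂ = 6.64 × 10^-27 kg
v₂ = 3.21 × 10^6 m/s

For equal de Broglie wavelengths: λ₁ = λ₂

h/(m₁v₁) = h/(m₂v₂)
m₁v₁ = m₂v₂
v₂ = v₁ · (m₁/m₂)

v₂ = 6.38 × 10^6 m/s × (3.34 × 10^-27 kg / 6.64 × 10^-27 kg)
v₂ = 3.21 × 10^6 m/s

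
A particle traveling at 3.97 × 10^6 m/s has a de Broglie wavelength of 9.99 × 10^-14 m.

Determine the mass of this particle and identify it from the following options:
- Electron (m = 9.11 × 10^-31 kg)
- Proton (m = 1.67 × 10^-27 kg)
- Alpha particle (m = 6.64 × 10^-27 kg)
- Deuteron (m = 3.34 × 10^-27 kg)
The particle is a proton.

From λ = h/(mv), solve for mass:

m = h/(λv)
m = (6.626 × 10^-34 J·s) / (9.99 × 10^-14 m × 3.97 × 10^6 m/s)
m = 1.67 × 10^-27 kg

Comparing with the listed masses, this is closest to a proton.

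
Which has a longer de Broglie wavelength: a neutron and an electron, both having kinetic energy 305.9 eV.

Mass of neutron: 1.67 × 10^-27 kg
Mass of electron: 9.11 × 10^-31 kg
The electron has the longer wavelength.

Using λ = h/√(2mKE):

For neutron: λ₁ = h/√(2m₁KE) = 1.64 × 10^-12 m
For electron: λ₂ = h/√(2m₂KE) = 7.01 × 10^-11 m

Since λ ∝ 1/√m at constant kinetic energy, the lighter particle has the longer wavelength.

The electron has the longer de Broglie wavelength.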